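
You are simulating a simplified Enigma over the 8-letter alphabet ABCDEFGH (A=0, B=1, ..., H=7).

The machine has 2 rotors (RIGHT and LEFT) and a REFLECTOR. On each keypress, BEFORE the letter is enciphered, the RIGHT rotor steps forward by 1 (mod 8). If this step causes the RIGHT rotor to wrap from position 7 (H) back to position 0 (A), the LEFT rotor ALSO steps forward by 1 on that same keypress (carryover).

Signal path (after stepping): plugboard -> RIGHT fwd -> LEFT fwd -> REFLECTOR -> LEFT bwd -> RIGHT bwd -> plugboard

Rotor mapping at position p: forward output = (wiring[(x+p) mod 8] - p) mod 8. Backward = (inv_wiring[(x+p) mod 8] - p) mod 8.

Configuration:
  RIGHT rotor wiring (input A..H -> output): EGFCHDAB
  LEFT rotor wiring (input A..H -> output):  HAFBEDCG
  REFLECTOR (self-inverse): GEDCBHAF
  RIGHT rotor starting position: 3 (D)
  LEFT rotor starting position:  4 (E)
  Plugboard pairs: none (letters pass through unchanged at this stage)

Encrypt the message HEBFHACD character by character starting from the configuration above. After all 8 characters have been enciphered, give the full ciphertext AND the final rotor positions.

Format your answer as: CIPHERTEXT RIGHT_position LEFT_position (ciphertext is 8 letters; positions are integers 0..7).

Answer: DDFAEGBC 3 5

Derivation:
Char 1 ('H'): step: R->4, L=4; H->plug->H->R->G->L->B->refl->E->L'->F->R'->D->plug->D
Char 2 ('E'): step: R->5, L=4; E->plug->E->R->B->L->H->refl->F->L'->H->R'->D->plug->D
Char 3 ('B'): step: R->6, L=4; B->plug->B->R->D->L->C->refl->D->L'->E->R'->F->plug->F
Char 4 ('F'): step: R->7, L=4; F->plug->F->R->A->L->A->refl->G->L'->C->R'->A->plug->A
Char 5 ('H'): step: R->0, L->5 (L advanced); H->plug->H->R->B->L->F->refl->H->L'->H->R'->E->plug->E
Char 6 ('A'): step: R->1, L=5; A->plug->A->R->F->L->A->refl->G->L'->A->R'->G->plug->G
Char 7 ('C'): step: R->2, L=5; C->plug->C->R->F->L->A->refl->G->L'->A->R'->B->plug->B
Char 8 ('D'): step: R->3, L=5; D->plug->D->R->F->L->A->refl->G->L'->A->R'->C->plug->C
Final: ciphertext=DDFAEGBC, RIGHT=3, LEFT=5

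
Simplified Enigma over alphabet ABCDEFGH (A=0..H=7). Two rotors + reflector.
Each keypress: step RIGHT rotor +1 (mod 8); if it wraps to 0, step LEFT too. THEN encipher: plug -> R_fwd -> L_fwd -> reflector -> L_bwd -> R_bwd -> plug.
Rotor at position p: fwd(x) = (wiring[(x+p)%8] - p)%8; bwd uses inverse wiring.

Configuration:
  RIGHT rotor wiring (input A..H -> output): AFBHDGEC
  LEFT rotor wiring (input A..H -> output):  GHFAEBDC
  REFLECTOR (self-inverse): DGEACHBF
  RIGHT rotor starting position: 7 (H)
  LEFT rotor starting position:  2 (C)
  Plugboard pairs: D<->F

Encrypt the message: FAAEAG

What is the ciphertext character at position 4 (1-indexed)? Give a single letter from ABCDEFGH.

Char 1 ('F'): step: R->0, L->3 (L advanced); F->plug->D->R->H->L->C->refl->E->L'->G->R'->F->plug->D
Char 2 ('A'): step: R->1, L=3; A->plug->A->R->E->L->H->refl->F->L'->A->R'->B->plug->B
Char 3 ('A'): step: R->2, L=3; A->plug->A->R->H->L->C->refl->E->L'->G->R'->G->plug->G
Char 4 ('E'): step: R->3, L=3; E->plug->E->R->H->L->C->refl->E->L'->G->R'->H->plug->H

H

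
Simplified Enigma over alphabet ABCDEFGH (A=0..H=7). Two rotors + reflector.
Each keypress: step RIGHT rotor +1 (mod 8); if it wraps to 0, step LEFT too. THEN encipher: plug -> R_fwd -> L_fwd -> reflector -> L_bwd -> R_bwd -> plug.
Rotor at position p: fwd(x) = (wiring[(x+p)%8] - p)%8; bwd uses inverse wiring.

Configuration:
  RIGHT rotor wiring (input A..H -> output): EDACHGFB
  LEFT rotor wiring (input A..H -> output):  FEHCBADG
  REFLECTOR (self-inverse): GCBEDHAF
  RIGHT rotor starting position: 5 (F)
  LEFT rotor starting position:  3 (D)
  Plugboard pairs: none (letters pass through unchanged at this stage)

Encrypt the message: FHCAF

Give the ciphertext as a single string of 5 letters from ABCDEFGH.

Char 1 ('F'): step: R->6, L=3; F->plug->F->R->E->L->D->refl->E->L'->H->R'->A->plug->A
Char 2 ('H'): step: R->7, L=3; H->plug->H->R->G->L->B->refl->C->L'->F->R'->B->plug->B
Char 3 ('C'): step: R->0, L->4 (L advanced); C->plug->C->R->A->L->F->refl->H->L'->C->R'->D->plug->D
Char 4 ('A'): step: R->1, L=4; A->plug->A->R->C->L->H->refl->F->L'->A->R'->G->plug->G
Char 5 ('F'): step: R->2, L=4; F->plug->F->R->H->L->G->refl->A->L'->F->R'->C->plug->C

Answer: ABDGC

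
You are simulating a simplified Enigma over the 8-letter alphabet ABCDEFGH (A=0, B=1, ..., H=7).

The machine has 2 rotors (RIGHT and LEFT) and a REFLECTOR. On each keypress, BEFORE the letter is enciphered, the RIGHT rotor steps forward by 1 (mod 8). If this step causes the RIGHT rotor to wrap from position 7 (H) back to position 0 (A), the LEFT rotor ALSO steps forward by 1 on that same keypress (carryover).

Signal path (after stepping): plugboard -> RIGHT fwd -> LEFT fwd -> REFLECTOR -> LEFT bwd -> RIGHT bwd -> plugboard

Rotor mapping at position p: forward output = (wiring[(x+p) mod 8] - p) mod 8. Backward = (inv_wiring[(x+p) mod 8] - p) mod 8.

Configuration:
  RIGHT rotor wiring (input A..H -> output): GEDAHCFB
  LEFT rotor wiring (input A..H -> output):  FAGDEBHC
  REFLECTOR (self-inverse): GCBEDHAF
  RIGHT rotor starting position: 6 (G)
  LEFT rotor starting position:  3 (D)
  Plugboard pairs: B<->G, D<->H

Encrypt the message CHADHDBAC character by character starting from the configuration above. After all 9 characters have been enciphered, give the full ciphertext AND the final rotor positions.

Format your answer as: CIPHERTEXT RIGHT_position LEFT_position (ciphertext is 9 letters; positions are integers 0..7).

Answer: ECBCAGGBA 7 4

Derivation:
Char 1 ('C'): step: R->7, L=3; C->plug->C->R->F->L->C->refl->B->L'->B->R'->E->plug->E
Char 2 ('H'): step: R->0, L->4 (L advanced); H->plug->D->R->A->L->A->refl->G->L'->D->R'->C->plug->C
Char 3 ('A'): step: R->1, L=4; A->plug->A->R->D->L->G->refl->A->L'->A->R'->G->plug->B
Char 4 ('D'): step: R->2, L=4; D->plug->H->R->C->L->D->refl->E->L'->F->R'->C->plug->C
Char 5 ('H'): step: R->3, L=4; H->plug->D->R->C->L->D->refl->E->L'->F->R'->A->plug->A
Char 6 ('D'): step: R->4, L=4; D->plug->H->R->E->L->B->refl->C->L'->G->R'->B->plug->G
Char 7 ('B'): step: R->5, L=4; B->plug->G->R->D->L->G->refl->A->L'->A->R'->B->plug->G
Char 8 ('A'): step: R->6, L=4; A->plug->A->R->H->L->H->refl->F->L'->B->R'->G->plug->B
Char 9 ('C'): step: R->7, L=4; C->plug->C->R->F->L->E->refl->D->L'->C->R'->A->plug->A
Final: ciphertext=ECBCAGGBA, RIGHT=7, LEFT=4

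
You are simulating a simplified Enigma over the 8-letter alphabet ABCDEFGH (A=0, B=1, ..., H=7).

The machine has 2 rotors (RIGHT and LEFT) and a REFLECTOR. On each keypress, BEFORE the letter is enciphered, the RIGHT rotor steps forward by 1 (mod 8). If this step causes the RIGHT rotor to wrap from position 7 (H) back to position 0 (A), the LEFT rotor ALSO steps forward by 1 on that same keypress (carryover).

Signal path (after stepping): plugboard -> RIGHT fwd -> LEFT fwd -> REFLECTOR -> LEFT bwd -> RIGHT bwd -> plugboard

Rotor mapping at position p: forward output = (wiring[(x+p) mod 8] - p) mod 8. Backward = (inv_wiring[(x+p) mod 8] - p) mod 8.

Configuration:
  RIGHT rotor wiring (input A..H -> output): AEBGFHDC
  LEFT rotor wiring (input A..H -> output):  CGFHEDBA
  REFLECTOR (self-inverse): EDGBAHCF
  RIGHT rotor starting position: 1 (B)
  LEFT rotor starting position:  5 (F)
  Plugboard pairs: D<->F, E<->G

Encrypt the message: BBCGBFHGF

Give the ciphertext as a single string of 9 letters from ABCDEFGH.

Char 1 ('B'): step: R->2, L=5; B->plug->B->R->E->L->B->refl->D->L'->C->R'->H->plug->H
Char 2 ('B'): step: R->3, L=5; B->plug->B->R->C->L->D->refl->B->L'->E->R'->C->plug->C
Char 3 ('C'): step: R->4, L=5; C->plug->C->R->H->L->H->refl->F->L'->D->R'->B->plug->B
Char 4 ('G'): step: R->5, L=5; G->plug->E->R->H->L->H->refl->F->L'->D->R'->D->plug->F
Char 5 ('B'): step: R->6, L=5; B->plug->B->R->E->L->B->refl->D->L'->C->R'->C->plug->C
Char 6 ('F'): step: R->7, L=5; F->plug->D->R->C->L->D->refl->B->L'->E->R'->H->plug->H
Char 7 ('H'): step: R->0, L->6 (L advanced); H->plug->H->R->C->L->E->refl->A->L'->D->R'->G->plug->E
Char 8 ('G'): step: R->1, L=6; G->plug->E->R->G->L->G->refl->C->L'->B->R'->G->plug->E
Char 9 ('F'): step: R->2, L=6; F->plug->D->R->F->L->B->refl->D->L'->A->R'->F->plug->D

Answer: HCBFCHEED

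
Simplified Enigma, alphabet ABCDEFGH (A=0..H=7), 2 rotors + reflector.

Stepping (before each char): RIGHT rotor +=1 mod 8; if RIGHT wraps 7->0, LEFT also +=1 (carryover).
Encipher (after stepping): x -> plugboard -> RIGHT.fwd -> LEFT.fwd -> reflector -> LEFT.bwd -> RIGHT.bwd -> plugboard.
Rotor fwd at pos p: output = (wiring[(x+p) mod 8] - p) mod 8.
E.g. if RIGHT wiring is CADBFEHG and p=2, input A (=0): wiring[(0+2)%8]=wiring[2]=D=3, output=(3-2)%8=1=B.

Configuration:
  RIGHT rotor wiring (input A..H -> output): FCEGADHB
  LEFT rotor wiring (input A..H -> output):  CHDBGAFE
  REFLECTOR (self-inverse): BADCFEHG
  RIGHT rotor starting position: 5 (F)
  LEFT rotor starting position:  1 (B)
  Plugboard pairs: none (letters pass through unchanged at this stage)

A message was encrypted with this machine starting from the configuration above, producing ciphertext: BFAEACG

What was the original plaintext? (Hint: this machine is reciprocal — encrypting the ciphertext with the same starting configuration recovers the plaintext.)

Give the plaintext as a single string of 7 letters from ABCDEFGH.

Char 1 ('B'): step: R->6, L=1; B->plug->B->R->D->L->F->refl->E->L'->F->R'->H->plug->H
Char 2 ('F'): step: R->7, L=1; F->plug->F->R->B->L->C->refl->D->L'->G->R'->B->plug->B
Char 3 ('A'): step: R->0, L->2 (L advanced); A->plug->A->R->F->L->C->refl->D->L'->E->R'->C->plug->C
Char 4 ('E'): step: R->1, L=2; E->plug->E->R->C->L->E->refl->F->L'->H->R'->D->plug->D
Char 5 ('A'): step: R->2, L=2; A->plug->A->R->C->L->E->refl->F->L'->H->R'->F->plug->F
Char 6 ('C'): step: R->3, L=2; C->plug->C->R->A->L->B->refl->A->L'->G->R'->E->plug->E
Char 7 ('G'): step: R->4, L=2; G->plug->G->R->A->L->B->refl->A->L'->G->R'->F->plug->F

Answer: HBCDFEF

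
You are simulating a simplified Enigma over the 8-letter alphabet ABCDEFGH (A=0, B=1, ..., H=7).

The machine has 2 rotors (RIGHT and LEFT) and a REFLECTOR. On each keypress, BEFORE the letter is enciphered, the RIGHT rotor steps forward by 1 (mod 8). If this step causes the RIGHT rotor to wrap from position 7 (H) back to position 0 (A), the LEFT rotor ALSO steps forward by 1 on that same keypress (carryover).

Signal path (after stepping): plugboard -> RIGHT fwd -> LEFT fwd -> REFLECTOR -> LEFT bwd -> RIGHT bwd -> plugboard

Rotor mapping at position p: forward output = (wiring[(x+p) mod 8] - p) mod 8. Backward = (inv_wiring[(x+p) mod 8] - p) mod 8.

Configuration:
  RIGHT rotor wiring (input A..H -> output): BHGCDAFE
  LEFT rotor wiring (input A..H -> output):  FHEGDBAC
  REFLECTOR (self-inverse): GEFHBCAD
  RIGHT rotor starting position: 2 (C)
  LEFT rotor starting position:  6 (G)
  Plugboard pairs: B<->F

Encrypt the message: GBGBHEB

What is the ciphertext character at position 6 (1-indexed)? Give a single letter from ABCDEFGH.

Char 1 ('G'): step: R->3, L=6; G->plug->G->R->E->L->G->refl->A->L'->F->R'->C->plug->C
Char 2 ('B'): step: R->4, L=6; B->plug->F->R->D->L->B->refl->E->L'->B->R'->C->plug->C
Char 3 ('G'): step: R->5, L=6; G->plug->G->R->F->L->A->refl->G->L'->E->R'->D->plug->D
Char 4 ('B'): step: R->6, L=6; B->plug->F->R->E->L->G->refl->A->L'->F->R'->G->plug->G
Char 5 ('H'): step: R->7, L=6; H->plug->H->R->G->L->F->refl->C->L'->A->R'->C->plug->C
Char 6 ('E'): step: R->0, L->7 (L advanced); E->plug->E->R->D->L->F->refl->C->L'->G->R'->C->plug->C

C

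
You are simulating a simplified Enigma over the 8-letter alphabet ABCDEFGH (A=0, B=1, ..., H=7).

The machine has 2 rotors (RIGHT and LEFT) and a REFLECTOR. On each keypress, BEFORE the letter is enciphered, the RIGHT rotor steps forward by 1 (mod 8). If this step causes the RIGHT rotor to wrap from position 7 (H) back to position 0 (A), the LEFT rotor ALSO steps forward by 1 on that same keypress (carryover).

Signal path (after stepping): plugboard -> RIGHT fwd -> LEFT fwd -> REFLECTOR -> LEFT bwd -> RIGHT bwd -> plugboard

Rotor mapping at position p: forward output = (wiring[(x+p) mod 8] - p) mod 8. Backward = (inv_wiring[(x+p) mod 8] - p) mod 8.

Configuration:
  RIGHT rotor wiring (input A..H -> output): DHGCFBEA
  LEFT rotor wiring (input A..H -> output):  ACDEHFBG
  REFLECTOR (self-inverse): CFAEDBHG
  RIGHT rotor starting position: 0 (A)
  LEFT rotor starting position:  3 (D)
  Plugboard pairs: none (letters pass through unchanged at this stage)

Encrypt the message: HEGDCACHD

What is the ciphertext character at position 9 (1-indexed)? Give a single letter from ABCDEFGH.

Char 1 ('H'): step: R->1, L=3; H->plug->H->R->C->L->C->refl->A->L'->H->R'->G->plug->G
Char 2 ('E'): step: R->2, L=3; E->plug->E->R->C->L->C->refl->A->L'->H->R'->D->plug->D
Char 3 ('G'): step: R->3, L=3; G->plug->G->R->E->L->D->refl->E->L'->B->R'->D->plug->D
Char 4 ('D'): step: R->4, L=3; D->plug->D->R->E->L->D->refl->E->L'->B->R'->A->plug->A
Char 5 ('C'): step: R->5, L=3; C->plug->C->R->D->L->G->refl->H->L'->G->R'->D->plug->D
Char 6 ('A'): step: R->6, L=3; A->plug->A->R->G->L->H->refl->G->L'->D->R'->H->plug->H
Char 7 ('C'): step: R->7, L=3; C->plug->C->R->A->L->B->refl->F->L'->F->R'->H->plug->H
Char 8 ('H'): step: R->0, L->4 (L advanced); H->plug->H->R->A->L->D->refl->E->L'->E->R'->G->plug->G
Char 9 ('D'): step: R->1, L=4; D->plug->D->R->E->L->E->refl->D->L'->A->R'->E->plug->E

E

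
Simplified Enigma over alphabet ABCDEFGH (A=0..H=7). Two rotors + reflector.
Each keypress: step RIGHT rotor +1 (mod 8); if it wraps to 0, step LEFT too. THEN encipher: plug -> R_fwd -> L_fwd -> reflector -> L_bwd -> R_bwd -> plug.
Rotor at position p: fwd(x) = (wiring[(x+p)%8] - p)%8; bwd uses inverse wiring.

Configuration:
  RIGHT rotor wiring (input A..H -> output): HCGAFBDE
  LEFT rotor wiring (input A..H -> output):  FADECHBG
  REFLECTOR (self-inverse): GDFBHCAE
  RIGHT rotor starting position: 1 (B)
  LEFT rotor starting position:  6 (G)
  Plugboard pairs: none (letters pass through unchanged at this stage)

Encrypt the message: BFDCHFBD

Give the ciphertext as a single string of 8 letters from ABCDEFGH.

Answer: FHCHDGEC

Derivation:
Char 1 ('B'): step: R->2, L=6; B->plug->B->R->G->L->E->refl->H->L'->C->R'->F->plug->F
Char 2 ('F'): step: R->3, L=6; F->plug->F->R->E->L->F->refl->C->L'->D->R'->H->plug->H
Char 3 ('D'): step: R->4, L=6; D->plug->D->R->A->L->D->refl->B->L'->H->R'->C->plug->C
Char 4 ('C'): step: R->5, L=6; C->plug->C->R->H->L->B->refl->D->L'->A->R'->H->plug->H
Char 5 ('H'): step: R->6, L=6; H->plug->H->R->D->L->C->refl->F->L'->E->R'->D->plug->D
Char 6 ('F'): step: R->7, L=6; F->plug->F->R->G->L->E->refl->H->L'->C->R'->G->plug->G
Char 7 ('B'): step: R->0, L->7 (L advanced); B->plug->B->R->C->L->B->refl->D->L'->F->R'->E->plug->E
Char 8 ('D'): step: R->1, L=7; D->plug->D->R->E->L->F->refl->C->L'->H->R'->C->plug->C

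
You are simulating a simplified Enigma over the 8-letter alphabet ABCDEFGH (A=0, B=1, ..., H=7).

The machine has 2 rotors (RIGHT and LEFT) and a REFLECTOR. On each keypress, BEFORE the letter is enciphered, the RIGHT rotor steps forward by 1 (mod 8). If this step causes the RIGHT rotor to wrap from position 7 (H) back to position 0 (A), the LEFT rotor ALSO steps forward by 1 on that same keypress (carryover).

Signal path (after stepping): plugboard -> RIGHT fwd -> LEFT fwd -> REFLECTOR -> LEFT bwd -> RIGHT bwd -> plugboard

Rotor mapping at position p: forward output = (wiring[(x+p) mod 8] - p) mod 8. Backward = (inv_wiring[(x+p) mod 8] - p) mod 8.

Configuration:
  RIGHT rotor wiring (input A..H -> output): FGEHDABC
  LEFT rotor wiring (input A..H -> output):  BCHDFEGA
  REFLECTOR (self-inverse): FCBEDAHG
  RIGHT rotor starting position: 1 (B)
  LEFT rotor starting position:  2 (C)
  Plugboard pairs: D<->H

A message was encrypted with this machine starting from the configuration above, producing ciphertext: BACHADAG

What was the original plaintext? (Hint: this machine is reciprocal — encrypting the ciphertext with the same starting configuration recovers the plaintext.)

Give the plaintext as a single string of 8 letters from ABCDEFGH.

Answer: HFHFFFBH

Derivation:
Char 1 ('B'): step: R->2, L=2; B->plug->B->R->F->L->G->refl->H->L'->G->R'->D->plug->H
Char 2 ('A'): step: R->3, L=2; A->plug->A->R->E->L->E->refl->D->L'->C->R'->F->plug->F
Char 3 ('C'): step: R->4, L=2; C->plug->C->R->F->L->G->refl->H->L'->G->R'->D->plug->H
Char 4 ('H'): step: R->5, L=2; H->plug->D->R->A->L->F->refl->A->L'->H->R'->F->plug->F
Char 5 ('A'): step: R->6, L=2; A->plug->A->R->D->L->C->refl->B->L'->B->R'->F->plug->F
Char 6 ('D'): step: R->7, L=2; D->plug->H->R->C->L->D->refl->E->L'->E->R'->F->plug->F
Char 7 ('A'): step: R->0, L->3 (L advanced); A->plug->A->R->F->L->G->refl->H->L'->G->R'->B->plug->B
Char 8 ('G'): step: R->1, L=3; G->plug->G->R->B->L->C->refl->B->L'->C->R'->D->plug->H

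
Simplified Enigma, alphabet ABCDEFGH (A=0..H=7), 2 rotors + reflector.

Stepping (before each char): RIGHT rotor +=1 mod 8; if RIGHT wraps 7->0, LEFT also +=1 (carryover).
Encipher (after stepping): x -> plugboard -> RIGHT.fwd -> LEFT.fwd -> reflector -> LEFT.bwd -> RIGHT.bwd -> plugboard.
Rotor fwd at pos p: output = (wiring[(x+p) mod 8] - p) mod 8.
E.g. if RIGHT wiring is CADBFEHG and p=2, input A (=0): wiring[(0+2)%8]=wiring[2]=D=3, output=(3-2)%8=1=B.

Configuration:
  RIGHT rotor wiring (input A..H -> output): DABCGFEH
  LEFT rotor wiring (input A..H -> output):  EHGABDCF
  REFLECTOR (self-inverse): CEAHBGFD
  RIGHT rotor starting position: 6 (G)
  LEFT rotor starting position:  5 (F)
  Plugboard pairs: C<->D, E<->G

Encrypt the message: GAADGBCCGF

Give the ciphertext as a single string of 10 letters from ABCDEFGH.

Answer: EBHFEHHHAC

Derivation:
Char 1 ('G'): step: R->7, L=5; G->plug->E->R->D->L->H->refl->D->L'->G->R'->G->plug->E
Char 2 ('A'): step: R->0, L->6 (L advanced); A->plug->A->R->D->L->B->refl->E->L'->A->R'->B->plug->B
Char 3 ('A'): step: R->1, L=6; A->plug->A->R->H->L->F->refl->G->L'->C->R'->H->plug->H
Char 4 ('D'): step: R->2, L=6; D->plug->C->R->E->L->A->refl->C->L'->F->R'->F->plug->F
Char 5 ('G'): step: R->3, L=6; G->plug->E->R->E->L->A->refl->C->L'->F->R'->G->plug->E
Char 6 ('B'): step: R->4, L=6; B->plug->B->R->B->L->H->refl->D->L'->G->R'->H->plug->H
Char 7 ('C'): step: R->5, L=6; C->plug->D->R->G->L->D->refl->H->L'->B->R'->H->plug->H
Char 8 ('C'): step: R->6, L=6; C->plug->D->R->C->L->G->refl->F->L'->H->R'->H->plug->H
Char 9 ('G'): step: R->7, L=6; G->plug->E->R->D->L->B->refl->E->L'->A->R'->A->plug->A
Char 10 ('F'): step: R->0, L->7 (L advanced); F->plug->F->R->F->L->C->refl->A->L'->C->R'->D->plug->C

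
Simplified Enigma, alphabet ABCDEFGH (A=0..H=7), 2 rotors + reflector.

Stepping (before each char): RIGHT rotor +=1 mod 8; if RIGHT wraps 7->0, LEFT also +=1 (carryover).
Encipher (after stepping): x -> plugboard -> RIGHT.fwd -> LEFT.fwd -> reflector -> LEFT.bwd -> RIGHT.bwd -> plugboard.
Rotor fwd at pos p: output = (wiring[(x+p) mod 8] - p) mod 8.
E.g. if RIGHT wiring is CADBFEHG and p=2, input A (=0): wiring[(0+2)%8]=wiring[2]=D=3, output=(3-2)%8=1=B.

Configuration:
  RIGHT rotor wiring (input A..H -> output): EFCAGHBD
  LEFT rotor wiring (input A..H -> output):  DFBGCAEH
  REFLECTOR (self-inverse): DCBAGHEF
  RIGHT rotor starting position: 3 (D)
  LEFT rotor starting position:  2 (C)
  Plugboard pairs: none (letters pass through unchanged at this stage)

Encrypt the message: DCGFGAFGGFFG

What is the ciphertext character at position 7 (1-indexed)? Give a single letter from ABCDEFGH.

Char 1 ('D'): step: R->4, L=2; D->plug->D->R->H->L->D->refl->A->L'->C->R'->A->plug->A
Char 2 ('C'): step: R->5, L=2; C->plug->C->R->G->L->B->refl->C->L'->E->R'->B->plug->B
Char 3 ('G'): step: R->6, L=2; G->plug->G->R->A->L->H->refl->F->L'->F->R'->B->plug->B
Char 4 ('F'): step: R->7, L=2; F->plug->F->R->H->L->D->refl->A->L'->C->R'->H->plug->H
Char 5 ('G'): step: R->0, L->3 (L advanced); G->plug->G->R->B->L->H->refl->F->L'->C->R'->C->plug->C
Char 6 ('A'): step: R->1, L=3; A->plug->A->R->E->L->E->refl->G->L'->H->R'->C->plug->C
Char 7 ('F'): step: R->2, L=3; F->plug->F->R->B->L->H->refl->F->L'->C->R'->G->plug->G

G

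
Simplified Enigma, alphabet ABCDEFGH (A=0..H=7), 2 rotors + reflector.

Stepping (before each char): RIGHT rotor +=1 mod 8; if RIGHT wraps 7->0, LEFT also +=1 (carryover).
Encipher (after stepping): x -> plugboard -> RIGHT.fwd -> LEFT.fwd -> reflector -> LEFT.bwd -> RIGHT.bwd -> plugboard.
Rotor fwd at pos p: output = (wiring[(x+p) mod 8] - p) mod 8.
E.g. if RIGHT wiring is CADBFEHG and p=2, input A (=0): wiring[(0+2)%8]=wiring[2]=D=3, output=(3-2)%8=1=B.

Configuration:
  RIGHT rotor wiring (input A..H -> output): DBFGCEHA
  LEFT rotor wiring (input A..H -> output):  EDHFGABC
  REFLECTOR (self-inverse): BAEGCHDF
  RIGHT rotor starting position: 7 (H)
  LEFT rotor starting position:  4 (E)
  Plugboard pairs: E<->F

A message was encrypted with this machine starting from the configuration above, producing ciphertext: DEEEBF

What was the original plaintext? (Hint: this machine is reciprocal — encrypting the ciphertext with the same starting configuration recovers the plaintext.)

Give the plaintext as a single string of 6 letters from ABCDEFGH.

Answer: GGHDDE

Derivation:
Char 1 ('D'): step: R->0, L->5 (L advanced); D->plug->D->R->G->L->A->refl->B->L'->H->R'->G->plug->G
Char 2 ('E'): step: R->1, L=5; E->plug->F->R->G->L->A->refl->B->L'->H->R'->G->plug->G
Char 3 ('E'): step: R->2, L=5; E->plug->F->R->G->L->A->refl->B->L'->H->R'->H->plug->H
Char 4 ('E'): step: R->3, L=5; E->plug->F->R->A->L->D->refl->G->L'->E->R'->D->plug->D
Char 5 ('B'): step: R->4, L=5; B->plug->B->R->A->L->D->refl->G->L'->E->R'->D->plug->D
Char 6 ('F'): step: R->5, L=5; F->plug->E->R->E->L->G->refl->D->L'->A->R'->F->plug->E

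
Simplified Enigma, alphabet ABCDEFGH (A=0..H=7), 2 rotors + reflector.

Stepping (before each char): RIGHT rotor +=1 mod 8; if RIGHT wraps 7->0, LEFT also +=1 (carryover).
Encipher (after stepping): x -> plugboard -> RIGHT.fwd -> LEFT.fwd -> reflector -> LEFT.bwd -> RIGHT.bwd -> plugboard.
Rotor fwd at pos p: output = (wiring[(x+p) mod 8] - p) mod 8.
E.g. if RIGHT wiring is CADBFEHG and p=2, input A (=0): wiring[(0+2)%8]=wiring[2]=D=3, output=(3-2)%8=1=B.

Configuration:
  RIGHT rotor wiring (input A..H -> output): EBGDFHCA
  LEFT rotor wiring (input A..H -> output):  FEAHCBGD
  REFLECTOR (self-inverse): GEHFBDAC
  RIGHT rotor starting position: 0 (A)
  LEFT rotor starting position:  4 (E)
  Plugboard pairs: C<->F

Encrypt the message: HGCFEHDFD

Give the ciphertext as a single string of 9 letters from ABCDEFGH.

Char 1 ('H'): step: R->1, L=4; H->plug->H->R->D->L->H->refl->C->L'->C->R'->C->plug->F
Char 2 ('G'): step: R->2, L=4; G->plug->G->R->C->L->C->refl->H->L'->D->R'->C->plug->F
Char 3 ('C'): step: R->3, L=4; C->plug->F->R->B->L->F->refl->D->L'->H->R'->D->plug->D
Char 4 ('F'): step: R->4, L=4; F->plug->C->R->G->L->E->refl->B->L'->E->R'->D->plug->D
Char 5 ('E'): step: R->5, L=4; E->plug->E->R->E->L->B->refl->E->L'->G->R'->G->plug->G
Char 6 ('H'): step: R->6, L=4; H->plug->H->R->B->L->F->refl->D->L'->H->R'->G->plug->G
Char 7 ('D'): step: R->7, L=4; D->plug->D->R->H->L->D->refl->F->L'->B->R'->A->plug->A
Char 8 ('F'): step: R->0, L->5 (L advanced); F->plug->C->R->G->L->C->refl->H->L'->E->R'->A->plug->A
Char 9 ('D'): step: R->1, L=5; D->plug->D->R->E->L->H->refl->C->L'->G->R'->E->plug->E

Answer: FFDDGGAAE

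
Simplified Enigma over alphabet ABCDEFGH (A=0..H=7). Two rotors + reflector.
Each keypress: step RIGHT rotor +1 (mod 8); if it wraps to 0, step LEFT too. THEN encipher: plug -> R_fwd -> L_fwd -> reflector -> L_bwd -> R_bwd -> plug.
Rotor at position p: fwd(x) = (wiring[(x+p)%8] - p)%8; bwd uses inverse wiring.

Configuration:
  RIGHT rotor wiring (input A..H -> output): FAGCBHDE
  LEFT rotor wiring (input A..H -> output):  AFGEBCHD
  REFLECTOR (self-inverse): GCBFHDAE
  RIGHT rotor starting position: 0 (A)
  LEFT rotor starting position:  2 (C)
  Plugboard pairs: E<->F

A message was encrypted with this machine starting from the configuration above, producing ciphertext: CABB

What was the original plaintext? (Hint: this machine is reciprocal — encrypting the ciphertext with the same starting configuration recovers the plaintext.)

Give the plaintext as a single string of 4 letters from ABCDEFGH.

Answer: BCHH

Derivation:
Char 1 ('C'): step: R->1, L=2; C->plug->C->R->B->L->C->refl->B->L'->F->R'->B->plug->B
Char 2 ('A'): step: R->2, L=2; A->plug->A->R->E->L->F->refl->D->L'->H->R'->C->plug->C
Char 3 ('B'): step: R->3, L=2; B->plug->B->R->G->L->G->refl->A->L'->D->R'->H->plug->H
Char 4 ('B'): step: R->4, L=2; B->plug->B->R->D->L->A->refl->G->L'->G->R'->H->plug->H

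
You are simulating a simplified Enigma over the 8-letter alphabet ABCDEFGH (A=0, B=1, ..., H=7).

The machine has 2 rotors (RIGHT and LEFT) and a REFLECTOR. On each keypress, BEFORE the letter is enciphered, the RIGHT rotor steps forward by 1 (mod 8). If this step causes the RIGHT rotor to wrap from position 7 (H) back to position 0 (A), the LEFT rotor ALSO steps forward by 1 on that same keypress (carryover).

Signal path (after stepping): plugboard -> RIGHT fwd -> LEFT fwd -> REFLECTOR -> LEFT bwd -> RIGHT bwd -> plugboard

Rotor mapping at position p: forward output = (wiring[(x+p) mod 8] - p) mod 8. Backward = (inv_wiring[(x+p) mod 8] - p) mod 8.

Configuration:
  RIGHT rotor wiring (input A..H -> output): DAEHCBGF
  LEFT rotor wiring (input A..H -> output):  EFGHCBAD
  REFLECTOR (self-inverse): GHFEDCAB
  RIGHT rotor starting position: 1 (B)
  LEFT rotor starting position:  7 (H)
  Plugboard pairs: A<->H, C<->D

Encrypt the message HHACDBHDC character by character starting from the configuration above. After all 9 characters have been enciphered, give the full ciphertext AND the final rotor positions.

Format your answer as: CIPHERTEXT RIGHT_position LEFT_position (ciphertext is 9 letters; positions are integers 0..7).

Char 1 ('H'): step: R->2, L=7; H->plug->A->R->C->L->G->refl->A->L'->E->R'->E->plug->E
Char 2 ('H'): step: R->3, L=7; H->plug->A->R->E->L->A->refl->G->L'->C->R'->E->plug->E
Char 3 ('A'): step: R->4, L=7; A->plug->H->R->D->L->H->refl->B->L'->H->R'->E->plug->E
Char 4 ('C'): step: R->5, L=7; C->plug->D->R->G->L->C->refl->F->L'->B->R'->B->plug->B
Char 5 ('D'): step: R->6, L=7; D->plug->C->R->F->L->D->refl->E->L'->A->R'->A->plug->H
Char 6 ('B'): step: R->7, L=7; B->plug->B->R->E->L->A->refl->G->L'->C->R'->G->plug->G
Char 7 ('H'): step: R->0, L->0 (L advanced); H->plug->A->R->D->L->H->refl->B->L'->F->R'->H->plug->A
Char 8 ('D'): step: R->1, L=0; D->plug->C->R->G->L->A->refl->G->L'->C->R'->H->plug->A
Char 9 ('C'): step: R->2, L=0; C->plug->D->R->H->L->D->refl->E->L'->A->R'->C->plug->D
Final: ciphertext=EEEBHGAAD, RIGHT=2, LEFT=0

Answer: EEEBHGAAD 2 0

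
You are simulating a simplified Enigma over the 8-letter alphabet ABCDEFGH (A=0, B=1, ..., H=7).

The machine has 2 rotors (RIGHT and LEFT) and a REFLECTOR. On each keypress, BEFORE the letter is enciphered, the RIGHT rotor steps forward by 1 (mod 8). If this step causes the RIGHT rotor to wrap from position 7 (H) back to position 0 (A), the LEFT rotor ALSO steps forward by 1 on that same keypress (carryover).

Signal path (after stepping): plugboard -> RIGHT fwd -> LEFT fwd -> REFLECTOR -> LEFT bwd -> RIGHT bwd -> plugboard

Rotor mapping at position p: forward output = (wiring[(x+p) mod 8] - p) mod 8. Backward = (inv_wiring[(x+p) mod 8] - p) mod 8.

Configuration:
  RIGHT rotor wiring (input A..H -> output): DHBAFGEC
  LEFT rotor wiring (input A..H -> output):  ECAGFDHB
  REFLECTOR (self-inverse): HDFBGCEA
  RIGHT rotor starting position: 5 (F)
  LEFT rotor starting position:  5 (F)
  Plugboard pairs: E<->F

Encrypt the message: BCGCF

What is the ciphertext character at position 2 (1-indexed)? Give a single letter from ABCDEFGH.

Char 1 ('B'): step: R->6, L=5; B->plug->B->R->E->L->F->refl->C->L'->B->R'->D->plug->D
Char 2 ('C'): step: R->7, L=5; C->plug->C->R->A->L->G->refl->E->L'->C->R'->D->plug->D

D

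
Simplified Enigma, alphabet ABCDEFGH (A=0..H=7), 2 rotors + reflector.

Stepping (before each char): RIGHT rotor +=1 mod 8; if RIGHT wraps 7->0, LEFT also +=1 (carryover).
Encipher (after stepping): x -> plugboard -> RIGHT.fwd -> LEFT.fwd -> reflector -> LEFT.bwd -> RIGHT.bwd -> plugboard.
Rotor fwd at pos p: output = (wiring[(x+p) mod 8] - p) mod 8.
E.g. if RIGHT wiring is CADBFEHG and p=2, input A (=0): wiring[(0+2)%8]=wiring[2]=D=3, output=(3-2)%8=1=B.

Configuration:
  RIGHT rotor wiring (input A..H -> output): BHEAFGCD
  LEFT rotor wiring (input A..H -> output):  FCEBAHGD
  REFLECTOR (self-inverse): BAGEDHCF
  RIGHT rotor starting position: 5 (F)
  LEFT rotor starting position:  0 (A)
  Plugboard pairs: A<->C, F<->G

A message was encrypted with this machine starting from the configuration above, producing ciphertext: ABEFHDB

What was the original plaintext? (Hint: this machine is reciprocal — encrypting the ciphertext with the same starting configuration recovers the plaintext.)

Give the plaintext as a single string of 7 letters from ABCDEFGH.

Char 1 ('A'): step: R->6, L=0; A->plug->C->R->D->L->B->refl->A->L'->E->R'->A->plug->C
Char 2 ('B'): step: R->7, L=0; B->plug->B->R->C->L->E->refl->D->L'->H->R'->G->plug->F
Char 3 ('E'): step: R->0, L->1 (L advanced); E->plug->E->R->F->L->F->refl->H->L'->D->R'->H->plug->H
Char 4 ('F'): step: R->1, L=1; F->plug->G->R->C->L->A->refl->B->L'->A->R'->H->plug->H
Char 5 ('H'): step: R->2, L=1; H->plug->H->R->F->L->F->refl->H->L'->D->R'->C->plug->A
Char 6 ('D'): step: R->3, L=1; D->plug->D->R->H->L->E->refl->D->L'->B->R'->H->plug->H
Char 7 ('B'): step: R->4, L=1; B->plug->B->R->C->L->A->refl->B->L'->A->R'->G->plug->F

Answer: CFHHAHF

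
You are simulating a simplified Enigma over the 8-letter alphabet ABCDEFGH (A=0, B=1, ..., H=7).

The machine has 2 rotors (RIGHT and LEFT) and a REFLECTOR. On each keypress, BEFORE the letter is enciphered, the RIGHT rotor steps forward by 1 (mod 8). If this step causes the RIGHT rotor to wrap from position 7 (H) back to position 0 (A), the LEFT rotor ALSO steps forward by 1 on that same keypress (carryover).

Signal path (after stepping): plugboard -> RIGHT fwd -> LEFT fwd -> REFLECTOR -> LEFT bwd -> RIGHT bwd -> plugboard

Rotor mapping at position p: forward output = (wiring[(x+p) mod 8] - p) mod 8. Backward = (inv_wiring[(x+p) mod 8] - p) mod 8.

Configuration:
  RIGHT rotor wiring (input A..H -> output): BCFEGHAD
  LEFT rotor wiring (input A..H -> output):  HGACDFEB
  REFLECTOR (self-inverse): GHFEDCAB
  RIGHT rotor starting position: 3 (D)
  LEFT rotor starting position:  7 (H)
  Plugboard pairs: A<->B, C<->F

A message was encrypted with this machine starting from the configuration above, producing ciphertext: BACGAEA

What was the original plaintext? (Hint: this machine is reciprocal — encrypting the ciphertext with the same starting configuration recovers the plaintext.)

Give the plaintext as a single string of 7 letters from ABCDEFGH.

Answer: ABHCBAC

Derivation:
Char 1 ('B'): step: R->4, L=7; B->plug->A->R->C->L->H->refl->B->L'->D->R'->B->plug->A
Char 2 ('A'): step: R->5, L=7; A->plug->B->R->D->L->B->refl->H->L'->C->R'->A->plug->B
Char 3 ('C'): step: R->6, L=7; C->plug->F->R->G->L->G->refl->A->L'->B->R'->H->plug->H
Char 4 ('G'): step: R->7, L=7; G->plug->G->R->A->L->C->refl->F->L'->H->R'->F->plug->C
Char 5 ('A'): step: R->0, L->0 (L advanced); A->plug->B->R->C->L->A->refl->G->L'->B->R'->A->plug->B
Char 6 ('E'): step: R->1, L=0; E->plug->E->R->G->L->E->refl->D->L'->E->R'->B->plug->A
Char 7 ('A'): step: R->2, L=0; A->plug->B->R->C->L->A->refl->G->L'->B->R'->F->plug->C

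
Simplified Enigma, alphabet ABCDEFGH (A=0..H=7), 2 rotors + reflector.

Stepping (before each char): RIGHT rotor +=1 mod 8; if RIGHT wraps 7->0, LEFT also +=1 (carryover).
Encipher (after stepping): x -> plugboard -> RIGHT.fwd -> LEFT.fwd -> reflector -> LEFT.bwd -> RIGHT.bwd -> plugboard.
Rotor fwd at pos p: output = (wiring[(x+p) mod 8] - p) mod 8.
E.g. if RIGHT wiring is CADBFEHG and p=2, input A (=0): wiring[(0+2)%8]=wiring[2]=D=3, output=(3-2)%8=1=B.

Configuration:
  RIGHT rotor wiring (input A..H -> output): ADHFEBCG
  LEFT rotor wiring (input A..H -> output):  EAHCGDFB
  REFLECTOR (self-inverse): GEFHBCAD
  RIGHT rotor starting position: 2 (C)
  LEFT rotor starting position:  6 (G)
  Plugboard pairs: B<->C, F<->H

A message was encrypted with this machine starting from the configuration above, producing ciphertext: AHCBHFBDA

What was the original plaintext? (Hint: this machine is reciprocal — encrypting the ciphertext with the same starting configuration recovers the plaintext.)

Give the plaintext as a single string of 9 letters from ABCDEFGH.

Char 1 ('A'): step: R->3, L=6; A->plug->A->R->C->L->G->refl->A->L'->G->R'->C->plug->B
Char 2 ('H'): step: R->4, L=6; H->plug->F->R->H->L->F->refl->C->L'->D->R'->G->plug->G
Char 3 ('C'): step: R->5, L=6; C->plug->B->R->F->L->E->refl->B->L'->E->R'->A->plug->A
Char 4 ('B'): step: R->6, L=6; B->plug->C->R->C->L->G->refl->A->L'->G->R'->G->plug->G
Char 5 ('H'): step: R->7, L=6; H->plug->F->R->F->L->E->refl->B->L'->E->R'->C->plug->B
Char 6 ('F'): step: R->0, L->7 (L advanced); F->plug->H->R->G->L->E->refl->B->L'->C->R'->G->plug->G
Char 7 ('B'): step: R->1, L=7; B->plug->C->R->E->L->D->refl->H->L'->F->R'->G->plug->G
Char 8 ('D'): step: R->2, L=7; D->plug->D->R->H->L->G->refl->A->L'->D->R'->B->plug->C
Char 9 ('A'): step: R->3, L=7; A->plug->A->R->C->L->B->refl->E->L'->G->R'->C->plug->B

Answer: BGAGBGGCB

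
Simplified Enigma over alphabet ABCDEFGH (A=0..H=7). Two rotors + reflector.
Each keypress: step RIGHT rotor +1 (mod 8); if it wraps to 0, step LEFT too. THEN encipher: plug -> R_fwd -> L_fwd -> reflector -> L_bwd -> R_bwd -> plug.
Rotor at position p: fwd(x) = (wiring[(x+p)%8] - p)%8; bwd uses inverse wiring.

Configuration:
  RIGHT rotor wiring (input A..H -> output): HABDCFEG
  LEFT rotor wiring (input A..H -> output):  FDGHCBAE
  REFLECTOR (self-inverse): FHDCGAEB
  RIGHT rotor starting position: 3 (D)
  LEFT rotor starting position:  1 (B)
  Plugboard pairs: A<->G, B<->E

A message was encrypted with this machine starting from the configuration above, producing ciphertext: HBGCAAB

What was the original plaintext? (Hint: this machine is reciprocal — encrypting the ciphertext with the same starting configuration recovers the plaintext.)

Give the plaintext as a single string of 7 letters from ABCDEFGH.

Char 1 ('H'): step: R->4, L=1; H->plug->H->R->H->L->E->refl->G->L'->C->R'->D->plug->D
Char 2 ('B'): step: R->5, L=1; B->plug->E->R->D->L->B->refl->H->L'->F->R'->H->plug->H
Char 3 ('G'): step: R->6, L=1; G->plug->A->R->G->L->D->refl->C->L'->A->R'->B->plug->E
Char 4 ('C'): step: R->7, L=1; C->plug->C->R->B->L->F->refl->A->L'->E->R'->E->plug->B
Char 5 ('A'): step: R->0, L->2 (L advanced); A->plug->G->R->E->L->G->refl->E->L'->A->R'->B->plug->E
Char 6 ('A'): step: R->1, L=2; A->plug->G->R->F->L->C->refl->D->L'->G->R'->H->plug->H
Char 7 ('B'): step: R->2, L=2; B->plug->E->R->C->L->A->refl->F->L'->B->R'->B->plug->E

Answer: DHEBEHE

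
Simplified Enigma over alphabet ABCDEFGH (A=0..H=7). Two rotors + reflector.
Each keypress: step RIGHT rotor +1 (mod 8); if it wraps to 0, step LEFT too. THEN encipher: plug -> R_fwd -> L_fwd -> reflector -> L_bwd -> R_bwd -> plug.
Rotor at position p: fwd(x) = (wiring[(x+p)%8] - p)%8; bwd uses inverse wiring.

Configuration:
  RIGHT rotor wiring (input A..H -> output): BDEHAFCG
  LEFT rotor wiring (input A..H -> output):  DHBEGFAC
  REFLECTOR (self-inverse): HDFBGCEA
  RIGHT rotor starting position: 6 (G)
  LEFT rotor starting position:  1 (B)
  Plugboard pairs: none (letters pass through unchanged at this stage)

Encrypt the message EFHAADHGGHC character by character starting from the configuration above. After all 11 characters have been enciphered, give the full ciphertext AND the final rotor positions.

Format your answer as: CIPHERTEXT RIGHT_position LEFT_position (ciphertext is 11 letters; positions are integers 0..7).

Answer: CEGFCAEAHDD 1 3

Derivation:
Char 1 ('E'): step: R->7, L=1; E->plug->E->R->A->L->G->refl->E->L'->E->R'->C->plug->C
Char 2 ('F'): step: R->0, L->2 (L advanced); F->plug->F->R->F->L->A->refl->H->L'->A->R'->E->plug->E
Char 3 ('H'): step: R->1, L=2; H->plug->H->R->A->L->H->refl->A->L'->F->R'->G->plug->G
Char 4 ('A'): step: R->2, L=2; A->plug->A->R->C->L->E->refl->G->L'->E->R'->F->plug->F
Char 5 ('A'): step: R->3, L=2; A->plug->A->R->E->L->G->refl->E->L'->C->R'->C->plug->C
Char 6 ('D'): step: R->4, L=2; D->plug->D->R->C->L->E->refl->G->L'->E->R'->A->plug->A
Char 7 ('H'): step: R->5, L=2; H->plug->H->R->D->L->D->refl->B->L'->G->R'->E->plug->E
Char 8 ('G'): step: R->6, L=2; G->plug->G->R->C->L->E->refl->G->L'->E->R'->A->plug->A
Char 9 ('G'): step: R->7, L=2; G->plug->G->R->G->L->B->refl->D->L'->D->R'->H->plug->H
Char 10 ('H'): step: R->0, L->3 (L advanced); H->plug->H->R->G->L->E->refl->G->L'->H->R'->D->plug->D
Char 11 ('C'): step: R->1, L=3; C->plug->C->R->G->L->E->refl->G->L'->H->R'->D->plug->D
Final: ciphertext=CEGFCAEAHDD, RIGHT=1, LEFT=3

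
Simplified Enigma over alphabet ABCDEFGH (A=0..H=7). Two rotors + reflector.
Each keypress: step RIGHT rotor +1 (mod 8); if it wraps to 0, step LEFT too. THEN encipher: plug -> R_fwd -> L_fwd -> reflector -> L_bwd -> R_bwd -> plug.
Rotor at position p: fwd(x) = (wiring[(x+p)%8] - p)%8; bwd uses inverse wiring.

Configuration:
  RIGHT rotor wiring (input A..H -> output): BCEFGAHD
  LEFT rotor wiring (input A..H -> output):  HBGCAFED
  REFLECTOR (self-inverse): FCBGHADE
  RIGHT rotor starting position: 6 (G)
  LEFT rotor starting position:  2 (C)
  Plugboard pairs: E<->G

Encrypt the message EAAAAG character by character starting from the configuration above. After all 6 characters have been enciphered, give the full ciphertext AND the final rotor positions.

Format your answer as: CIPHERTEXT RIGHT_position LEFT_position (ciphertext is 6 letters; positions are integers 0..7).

Char 1 ('E'): step: R->7, L=2; E->plug->G->R->B->L->A->refl->F->L'->G->R'->E->plug->G
Char 2 ('A'): step: R->0, L->3 (L advanced); A->plug->A->R->B->L->F->refl->A->L'->E->R'->C->plug->C
Char 3 ('A'): step: R->1, L=3; A->plug->A->R->B->L->F->refl->A->L'->E->R'->C->plug->C
Char 4 ('A'): step: R->2, L=3; A->plug->A->R->C->L->C->refl->B->L'->D->R'->B->plug->B
Char 5 ('A'): step: R->3, L=3; A->plug->A->R->C->L->C->refl->B->L'->D->R'->B->plug->B
Char 6 ('G'): step: R->4, L=3; G->plug->E->R->F->L->E->refl->H->L'->A->R'->G->plug->E
Final: ciphertext=GCCBBE, RIGHT=4, LEFT=3

Answer: GCCBBE 4 3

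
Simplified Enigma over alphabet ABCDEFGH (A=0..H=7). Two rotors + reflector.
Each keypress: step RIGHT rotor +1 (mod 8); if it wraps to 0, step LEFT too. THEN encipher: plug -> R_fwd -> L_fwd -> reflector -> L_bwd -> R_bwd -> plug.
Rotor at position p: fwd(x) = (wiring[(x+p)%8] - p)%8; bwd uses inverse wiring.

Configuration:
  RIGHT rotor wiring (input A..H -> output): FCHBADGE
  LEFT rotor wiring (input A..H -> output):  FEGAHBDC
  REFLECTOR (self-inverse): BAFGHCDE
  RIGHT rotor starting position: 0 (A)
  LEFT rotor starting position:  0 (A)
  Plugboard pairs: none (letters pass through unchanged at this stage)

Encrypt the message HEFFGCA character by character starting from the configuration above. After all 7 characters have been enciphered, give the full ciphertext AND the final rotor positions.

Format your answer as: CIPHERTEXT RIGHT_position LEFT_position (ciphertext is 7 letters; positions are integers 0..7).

Char 1 ('H'): step: R->1, L=0; H->plug->H->R->E->L->H->refl->E->L'->B->R'->A->plug->A
Char 2 ('E'): step: R->2, L=0; E->plug->E->R->E->L->H->refl->E->L'->B->R'->D->plug->D
Char 3 ('F'): step: R->3, L=0; F->plug->F->R->C->L->G->refl->D->L'->G->R'->A->plug->A
Char 4 ('F'): step: R->4, L=0; F->plug->F->R->G->L->D->refl->G->L'->C->R'->C->plug->C
Char 5 ('G'): step: R->5, L=0; G->plug->G->R->E->L->H->refl->E->L'->B->R'->B->plug->B
Char 6 ('C'): step: R->6, L=0; C->plug->C->R->H->L->C->refl->F->L'->A->R'->A->plug->A
Char 7 ('A'): step: R->7, L=0; A->plug->A->R->F->L->B->refl->A->L'->D->R'->C->plug->C
Final: ciphertext=ADACBAC, RIGHT=7, LEFT=0

Answer: ADACBAC 7 0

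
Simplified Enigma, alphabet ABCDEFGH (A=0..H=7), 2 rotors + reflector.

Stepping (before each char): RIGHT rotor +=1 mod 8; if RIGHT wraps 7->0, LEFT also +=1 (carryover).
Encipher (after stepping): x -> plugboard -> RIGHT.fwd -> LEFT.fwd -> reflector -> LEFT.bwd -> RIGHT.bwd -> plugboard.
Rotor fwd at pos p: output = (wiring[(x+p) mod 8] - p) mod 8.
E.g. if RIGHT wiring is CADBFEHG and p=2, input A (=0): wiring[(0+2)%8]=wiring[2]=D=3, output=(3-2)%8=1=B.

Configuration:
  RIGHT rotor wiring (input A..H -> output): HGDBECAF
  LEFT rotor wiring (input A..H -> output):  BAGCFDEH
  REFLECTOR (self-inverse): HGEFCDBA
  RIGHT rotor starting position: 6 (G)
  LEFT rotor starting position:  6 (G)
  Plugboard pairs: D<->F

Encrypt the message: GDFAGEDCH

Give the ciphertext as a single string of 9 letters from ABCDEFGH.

Answer: DHCEHAEGA

Derivation:
Char 1 ('G'): step: R->7, L=6; G->plug->G->R->D->L->C->refl->E->L'->F->R'->F->plug->D
Char 2 ('D'): step: R->0, L->7 (L advanced); D->plug->F->R->C->L->B->refl->G->L'->F->R'->H->plug->H
Char 3 ('F'): step: R->1, L=7; F->plug->D->R->D->L->H->refl->A->L'->A->R'->C->plug->C
Char 4 ('A'): step: R->2, L=7; A->plug->A->R->B->L->C->refl->E->L'->G->R'->E->plug->E
Char 5 ('G'): step: R->3, L=7; G->plug->G->R->D->L->H->refl->A->L'->A->R'->H->plug->H
Char 6 ('E'): step: R->4, L=7; E->plug->E->R->D->L->H->refl->A->L'->A->R'->A->plug->A
Char 7 ('D'): step: R->5, L=7; D->plug->F->R->G->L->E->refl->C->L'->B->R'->E->plug->E
Char 8 ('C'): step: R->6, L=7; C->plug->C->R->B->L->C->refl->E->L'->G->R'->G->plug->G
Char 9 ('H'): step: R->7, L=7; H->plug->H->R->B->L->C->refl->E->L'->G->R'->A->plug->A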